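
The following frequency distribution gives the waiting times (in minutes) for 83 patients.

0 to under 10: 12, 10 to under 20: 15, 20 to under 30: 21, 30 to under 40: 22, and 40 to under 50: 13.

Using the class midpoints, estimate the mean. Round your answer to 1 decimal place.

Midpoints: 5, 15, 25, 35, 45
Σfm = 12×5 + 15×15 + 21×25 + 22×35 + 13×45 = 2165
n = Σf = 83
Mean = 2165 / 83 = 26.0843

26.1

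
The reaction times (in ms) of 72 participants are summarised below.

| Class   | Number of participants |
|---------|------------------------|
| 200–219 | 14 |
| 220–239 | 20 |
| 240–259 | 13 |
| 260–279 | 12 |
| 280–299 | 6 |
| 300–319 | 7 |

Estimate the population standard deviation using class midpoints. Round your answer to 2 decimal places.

Midpoints: 209.5, 229.5, 249.5, 269.5, 289.5, 309.5
n = 72, Σfm = 17904, mean = 248.6667
Σfm² = 4522078
Σf(m − x̄)² = Σfm² − (Σfm)²/n = 4522078 − 17904²/72 = 69950.0000
Population variance = 69950.0000 / 72 = 971.5278
Standard deviation = √971.5278 = 31.1693

31.17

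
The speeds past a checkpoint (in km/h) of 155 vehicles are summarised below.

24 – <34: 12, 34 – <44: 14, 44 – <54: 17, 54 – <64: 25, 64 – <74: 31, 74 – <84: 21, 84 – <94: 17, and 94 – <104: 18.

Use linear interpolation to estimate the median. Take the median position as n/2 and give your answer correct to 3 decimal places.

67.065

Cumulative frequencies: 12, 26, 43, 68, 99, 120, 137, 155
n = 155; position = n/2 = 77.5.
This falls in the class 64 – <74: L = 64, F = 68, f = 31, h = 10.
Median ≈ 64 + ((77.5 − 68) / 31) × 10 = 67.0645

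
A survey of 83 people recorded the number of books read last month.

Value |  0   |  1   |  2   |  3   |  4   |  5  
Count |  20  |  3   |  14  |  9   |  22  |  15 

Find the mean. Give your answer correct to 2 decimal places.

Values: 0, 1, 2, 3, 4, 5
Σfx = 20×0 + 3×1 + 14×2 + 9×3 + 22×4 + 15×5 = 221
n = Σf = 83
Mean = 221 / 83 = 2.6627

2.66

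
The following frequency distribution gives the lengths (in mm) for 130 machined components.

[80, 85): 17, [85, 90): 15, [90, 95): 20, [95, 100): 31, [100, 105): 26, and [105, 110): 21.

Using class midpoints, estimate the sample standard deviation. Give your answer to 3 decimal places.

8.053

Midpoints: 82.5, 87.5, 92.5, 97.5, 102.5, 107.5
n = 130, Σfm = 12510, mean = 96.2308
Σfm² = 1212212.5
Σf(m − x̄)² = Σfm² − (Σfm)²/n = 1212212.5 − 12510²/130 = 8365.5769
Sample variance = 8365.5769 / 129 = 64.8494
Standard deviation = √64.8494 = 8.0529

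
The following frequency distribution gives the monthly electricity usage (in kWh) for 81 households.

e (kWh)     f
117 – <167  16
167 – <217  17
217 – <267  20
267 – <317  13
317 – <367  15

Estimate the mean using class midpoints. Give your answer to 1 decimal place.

238.3

Midpoints: 142, 192, 242, 292, 342
Σfm = 16×142 + 17×192 + 20×242 + 13×292 + 15×342 = 19302
n = Σf = 81
Mean = 19302 / 81 = 238.2963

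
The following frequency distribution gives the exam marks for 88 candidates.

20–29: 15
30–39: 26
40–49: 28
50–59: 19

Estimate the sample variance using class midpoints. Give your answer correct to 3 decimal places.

Midpoints: 24.5, 34.5, 44.5, 54.5
n = 88, Σfm = 3546, mean = 40.2955
Σfm² = 151832
Σf(m − x̄)² = Σfm² − (Σfm)²/n = 151832 − 3546²/88 = 8944.3182
Sample variance = 8944.3182 / 87 = 102.8083

102.808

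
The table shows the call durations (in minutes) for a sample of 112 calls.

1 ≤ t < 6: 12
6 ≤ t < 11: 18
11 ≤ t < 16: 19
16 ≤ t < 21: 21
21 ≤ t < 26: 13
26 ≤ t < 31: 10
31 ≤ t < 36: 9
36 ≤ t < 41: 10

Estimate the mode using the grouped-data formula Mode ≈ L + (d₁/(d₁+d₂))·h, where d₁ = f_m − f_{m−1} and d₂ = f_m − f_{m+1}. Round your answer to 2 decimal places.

17.00

Modal class: 16 ≤ t < 21 (highest frequency 21).
d₁ = 21 − 19 = 2, d₂ = 21 − 13 = 8
Mode ≈ 16 + (2/(2+8)) × 5 = 16 + 1.0000 = 17.0000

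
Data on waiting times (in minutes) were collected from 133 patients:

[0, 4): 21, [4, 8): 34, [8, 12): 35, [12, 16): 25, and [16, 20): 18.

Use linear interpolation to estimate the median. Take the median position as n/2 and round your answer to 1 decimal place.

9.3

Cumulative frequencies: 21, 55, 90, 115, 133
n = 133; position = n/2 = 66.5.
This falls in the class [8, 12): L = 8, F = 55, f = 35, h = 4.
Median ≈ 8 + ((66.5 − 55) / 35) × 4 = 9.3143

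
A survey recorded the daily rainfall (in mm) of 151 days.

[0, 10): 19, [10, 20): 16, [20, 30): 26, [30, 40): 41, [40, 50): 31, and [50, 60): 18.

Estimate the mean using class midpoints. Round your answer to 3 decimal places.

31.821

Midpoints: 5, 15, 25, 35, 45, 55
Σfm = 19×5 + 16×15 + 26×25 + 41×35 + 31×45 + 18×55 = 4805
n = Σf = 151
Mean = 4805 / 151 = 31.8212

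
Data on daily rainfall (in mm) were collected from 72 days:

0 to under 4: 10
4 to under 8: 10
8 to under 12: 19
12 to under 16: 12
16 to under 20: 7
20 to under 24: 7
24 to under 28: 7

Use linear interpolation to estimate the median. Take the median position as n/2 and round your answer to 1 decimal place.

11.4

Cumulative frequencies: 10, 20, 39, 51, 58, 65, 72
n = 72; position = n/2 = 36.
This falls in the class 8 to under 12: L = 8, F = 20, f = 19, h = 4.
Median ≈ 8 + ((36 − 20) / 19) × 4 = 11.3684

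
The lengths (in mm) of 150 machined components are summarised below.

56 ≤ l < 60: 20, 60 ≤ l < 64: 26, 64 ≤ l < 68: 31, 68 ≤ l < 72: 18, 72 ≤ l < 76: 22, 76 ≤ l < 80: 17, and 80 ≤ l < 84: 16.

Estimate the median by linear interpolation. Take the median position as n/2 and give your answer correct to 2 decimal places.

Cumulative frequencies: 20, 46, 77, 95, 117, 134, 150
n = 150; position = n/2 = 75.
This falls in the class 64 ≤ l < 68: L = 64, F = 46, f = 31, h = 4.
Median ≈ 64 + ((75 − 46) / 31) × 4 = 67.7419

67.74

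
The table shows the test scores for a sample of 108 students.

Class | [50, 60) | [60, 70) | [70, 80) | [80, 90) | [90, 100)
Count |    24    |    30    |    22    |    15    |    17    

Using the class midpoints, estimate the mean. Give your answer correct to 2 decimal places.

72.31

Midpoints: 55, 65, 75, 85, 95
Σfm = 24×55 + 30×65 + 22×75 + 15×85 + 17×95 = 7810
n = Σf = 108
Mean = 7810 / 108 = 72.3148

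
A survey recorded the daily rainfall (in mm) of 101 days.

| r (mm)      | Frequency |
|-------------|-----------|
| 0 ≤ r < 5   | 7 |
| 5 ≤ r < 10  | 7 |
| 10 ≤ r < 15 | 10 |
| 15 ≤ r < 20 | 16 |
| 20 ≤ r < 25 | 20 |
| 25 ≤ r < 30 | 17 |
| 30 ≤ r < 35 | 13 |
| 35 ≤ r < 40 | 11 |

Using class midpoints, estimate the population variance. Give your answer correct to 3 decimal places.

Midpoints: 2.5, 7.5, 12.5, 17.5, 22.5, 27.5, 32.5, 37.5
n = 101, Σfm = 2227.5, mean = 22.0545
Σfm² = 59081.25
Σf(m − x̄)² = Σfm² − (Σfm)²/n = 59081.25 − 2227.5²/101 = 9954.9505
Population variance = 9954.9505 / 101 = 98.5639

98.564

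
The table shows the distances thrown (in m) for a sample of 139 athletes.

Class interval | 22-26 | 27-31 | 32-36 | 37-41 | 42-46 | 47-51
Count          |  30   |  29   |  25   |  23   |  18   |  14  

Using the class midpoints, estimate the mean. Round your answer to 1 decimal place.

34.4

Midpoints: 24, 29, 34, 39, 44, 49
Σfm = 30×24 + 29×29 + 25×34 + 23×39 + 18×44 + 14×49 = 4786
n = Σf = 139
Mean = 4786 / 139 = 34.4317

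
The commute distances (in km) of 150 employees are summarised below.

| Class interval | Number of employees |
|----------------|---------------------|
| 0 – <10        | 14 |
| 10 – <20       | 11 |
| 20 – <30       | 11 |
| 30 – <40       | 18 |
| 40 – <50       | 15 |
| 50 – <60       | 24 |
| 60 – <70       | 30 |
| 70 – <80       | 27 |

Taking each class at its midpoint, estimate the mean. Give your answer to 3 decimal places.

47.400

Midpoints: 5, 15, 25, 35, 45, 55, 65, 75
Σfm = 14×5 + 11×15 + 11×25 + 18×35 + 15×45 + 24×55 + 30×65 + 27×75 = 7110
n = Σf = 150
Mean = 7110 / 150 = 47.4000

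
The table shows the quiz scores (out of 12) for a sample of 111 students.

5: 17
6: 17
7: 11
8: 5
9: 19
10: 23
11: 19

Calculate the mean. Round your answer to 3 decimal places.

Values: 5, 6, 7, 8, 9, 10, 11
Σfx = 17×5 + 17×6 + 11×7 + 5×8 + 19×9 + 23×10 + 19×11 = 914
n = Σf = 111
Mean = 914 / 111 = 8.2342

8.234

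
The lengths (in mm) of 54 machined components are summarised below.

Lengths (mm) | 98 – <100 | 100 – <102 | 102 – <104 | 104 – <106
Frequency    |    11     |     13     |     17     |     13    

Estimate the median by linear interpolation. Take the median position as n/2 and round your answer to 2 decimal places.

102.35

Cumulative frequencies: 11, 24, 41, 54
n = 54; position = n/2 = 27.
This falls in the class 102 – <104: L = 102, F = 24, f = 17, h = 2.
Median ≈ 102 + ((27 − 24) / 17) × 2 = 102.3529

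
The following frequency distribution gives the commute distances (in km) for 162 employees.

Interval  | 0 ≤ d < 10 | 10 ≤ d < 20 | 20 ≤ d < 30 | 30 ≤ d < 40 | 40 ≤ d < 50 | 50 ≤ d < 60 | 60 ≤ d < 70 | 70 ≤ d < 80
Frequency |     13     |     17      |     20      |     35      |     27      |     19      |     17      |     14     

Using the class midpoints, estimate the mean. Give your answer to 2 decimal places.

39.88

Midpoints: 5, 15, 25, 35, 45, 55, 65, 75
Σfm = 13×5 + 17×15 + 20×25 + 35×35 + 27×45 + 19×55 + 17×65 + 14×75 = 6460
n = Σf = 162
Mean = 6460 / 162 = 39.8765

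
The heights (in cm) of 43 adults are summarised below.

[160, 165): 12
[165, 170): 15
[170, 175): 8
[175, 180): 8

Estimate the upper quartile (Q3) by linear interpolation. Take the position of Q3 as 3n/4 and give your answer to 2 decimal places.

Cumulative frequencies: 12, 27, 35, 43
n = 43; position = 3n/4 = 32.25.
This falls in the class [170, 175): L = 170, F = 27, f = 8, h = 5.
Upper quartile ≈ 170 + ((32.25 − 27) / 8) × 5 = 173.2812

173.28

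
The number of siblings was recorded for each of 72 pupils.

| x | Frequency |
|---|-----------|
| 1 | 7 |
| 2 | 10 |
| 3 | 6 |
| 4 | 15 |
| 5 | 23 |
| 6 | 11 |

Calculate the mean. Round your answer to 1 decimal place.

Values: 1, 2, 3, 4, 5, 6
Σfx = 7×1 + 10×2 + 6×3 + 15×4 + 23×5 + 11×6 = 286
n = Σf = 72
Mean = 286 / 72 = 3.9722

4.0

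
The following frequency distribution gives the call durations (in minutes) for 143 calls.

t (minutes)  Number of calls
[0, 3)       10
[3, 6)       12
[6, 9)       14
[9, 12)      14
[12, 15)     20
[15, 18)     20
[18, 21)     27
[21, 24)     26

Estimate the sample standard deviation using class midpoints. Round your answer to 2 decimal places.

Midpoints: 1.5, 4.5, 7.5, 10.5, 13.5, 16.5, 19.5, 22.5
n = 143, Σfm = 2032.5, mean = 14.2133
Σfm² = 35115.75
Σf(m − x̄)² = Σfm² − (Σfm)²/n = 35115.75 − 2032.5²/143 = 6227.2448
Sample variance = 6227.2448 / 142 = 43.8538
Standard deviation = √43.8538 = 6.6222

6.62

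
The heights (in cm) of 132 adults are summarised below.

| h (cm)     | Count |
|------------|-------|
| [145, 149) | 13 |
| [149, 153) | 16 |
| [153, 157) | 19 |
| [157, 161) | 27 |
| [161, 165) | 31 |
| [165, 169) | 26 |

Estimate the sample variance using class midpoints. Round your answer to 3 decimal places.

40.871

Midpoints: 147, 151, 155, 159, 163, 167
n = 132, Σfm = 20960, mean = 158.7879
Σfm² = 3333548
Σf(m − x̄)² = Σfm² − (Σfm)²/n = 3333548 − 20960²/132 = 5354.0606
Sample variance = 5354.0606 / 131 = 40.8707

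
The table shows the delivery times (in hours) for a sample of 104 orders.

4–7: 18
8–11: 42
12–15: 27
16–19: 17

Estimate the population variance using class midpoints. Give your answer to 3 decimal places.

14.649

Midpoints: 5.5, 9.5, 13.5, 17.5
n = 104, Σfm = 1160, mean = 11.1538
Σfm² = 14462
Σf(m − x̄)² = Σfm² − (Σfm)²/n = 14462 − 1160²/104 = 1523.5385
Population variance = 1523.5385 / 104 = 14.6494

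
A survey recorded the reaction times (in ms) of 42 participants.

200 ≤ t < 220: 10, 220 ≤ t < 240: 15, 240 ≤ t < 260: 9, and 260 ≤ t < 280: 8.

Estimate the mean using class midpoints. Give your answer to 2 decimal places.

Midpoints: 210, 230, 250, 270
Σfm = 10×210 + 15×230 + 9×250 + 8×270 = 9960
n = Σf = 42
Mean = 9960 / 42 = 237.1429

237.14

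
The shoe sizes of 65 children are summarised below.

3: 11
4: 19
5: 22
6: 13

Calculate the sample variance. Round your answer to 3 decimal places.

Values: 3, 4, 5, 6
n = 65, Σfx = 297, mean = 4.5692
Σfx² = 1421
Σf(x − x̄)² = Σfx² − (Σfx)²/n = 1421 − 297²/65 = 63.9385
Sample variance = 63.9385 / 64 = 0.9990

0.999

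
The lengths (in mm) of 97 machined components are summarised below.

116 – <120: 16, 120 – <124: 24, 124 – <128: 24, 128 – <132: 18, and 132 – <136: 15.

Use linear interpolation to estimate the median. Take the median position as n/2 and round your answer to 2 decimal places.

Cumulative frequencies: 16, 40, 64, 82, 97
n = 97; position = n/2 = 48.5.
This falls in the class 124 – <128: L = 124, F = 40, f = 24, h = 4.
Median ≈ 124 + ((48.5 − 40) / 24) × 4 = 125.4167

125.42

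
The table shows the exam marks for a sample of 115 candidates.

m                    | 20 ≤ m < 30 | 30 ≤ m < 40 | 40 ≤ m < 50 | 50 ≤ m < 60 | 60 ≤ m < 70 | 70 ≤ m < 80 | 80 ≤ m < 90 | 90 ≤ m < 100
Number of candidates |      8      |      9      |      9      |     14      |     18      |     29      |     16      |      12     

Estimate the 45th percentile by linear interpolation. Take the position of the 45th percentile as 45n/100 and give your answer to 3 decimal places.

Cumulative frequencies: 8, 17, 26, 40, 58, 87, 103, 115
n = 115; position = 45n/100 = 51.75.
This falls in the class 60 ≤ m < 70: L = 60, F = 40, f = 18, h = 10.
45th percentile ≈ 60 + ((51.75 − 40) / 18) × 10 = 66.5278

66.528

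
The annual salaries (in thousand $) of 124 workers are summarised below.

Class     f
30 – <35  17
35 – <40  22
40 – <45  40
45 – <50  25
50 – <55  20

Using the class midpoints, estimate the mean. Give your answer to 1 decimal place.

42.9

Midpoints: 32.5, 37.5, 42.5, 47.5, 52.5
Σfm = 17×32.5 + 22×37.5 + 40×42.5 + 25×47.5 + 20×52.5 = 5315
n = Σf = 124
Mean = 5315 / 124 = 42.8629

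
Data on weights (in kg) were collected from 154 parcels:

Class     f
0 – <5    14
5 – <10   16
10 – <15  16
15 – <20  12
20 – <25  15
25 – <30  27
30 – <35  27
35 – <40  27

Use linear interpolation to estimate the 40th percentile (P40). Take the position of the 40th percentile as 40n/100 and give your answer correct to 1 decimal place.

Cumulative frequencies: 14, 30, 46, 58, 73, 100, 127, 154
n = 154; position = 40n/100 = 61.6.
This falls in the class 20 – <25: L = 20, F = 58, f = 15, h = 5.
40th percentile ≈ 20 + ((61.6 − 58) / 15) × 5 = 21.2000

21.2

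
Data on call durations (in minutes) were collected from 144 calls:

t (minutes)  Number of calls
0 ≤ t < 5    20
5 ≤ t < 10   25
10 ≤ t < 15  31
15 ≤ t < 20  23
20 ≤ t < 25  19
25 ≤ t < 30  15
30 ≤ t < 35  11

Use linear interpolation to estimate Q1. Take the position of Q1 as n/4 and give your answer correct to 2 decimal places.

Cumulative frequencies: 20, 45, 76, 99, 118, 133, 144
n = 144; position = n/4 = 36.
This falls in the class 5 ≤ t < 10: L = 5, F = 20, f = 25, h = 5.
Lower quartile ≈ 5 + ((36 − 20) / 25) × 5 = 8.2000

8.20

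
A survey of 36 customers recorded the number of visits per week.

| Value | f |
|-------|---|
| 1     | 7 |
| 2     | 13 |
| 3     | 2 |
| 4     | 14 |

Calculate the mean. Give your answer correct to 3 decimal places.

2.639

Values: 1, 2, 3, 4
Σfx = 7×1 + 13×2 + 2×3 + 14×4 = 95
n = Σf = 36
Mean = 95 / 36 = 2.6389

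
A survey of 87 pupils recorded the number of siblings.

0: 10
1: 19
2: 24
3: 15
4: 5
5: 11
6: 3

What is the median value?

2

Cumulative frequencies: 10, 29, 53, 68, 73, 84, 87
n = 87, so the median is the value in position (n+1)/2 = 44.
Position 44 falls at value 2.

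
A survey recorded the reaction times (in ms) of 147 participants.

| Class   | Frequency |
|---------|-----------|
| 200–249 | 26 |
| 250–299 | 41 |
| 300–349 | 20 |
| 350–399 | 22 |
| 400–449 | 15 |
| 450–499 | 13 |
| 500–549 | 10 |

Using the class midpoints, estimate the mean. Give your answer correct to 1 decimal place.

Midpoints: 224.5, 274.5, 324.5, 374.5, 424.5, 474.5, 524.5
Σfm = 26×224.5 + 41×274.5 + 20×324.5 + 22×374.5 + 15×424.5 + 13×474.5 + 10×524.5 = 49601.5
n = Σf = 147
Mean = 49601.5 / 147 = 337.4252

337.4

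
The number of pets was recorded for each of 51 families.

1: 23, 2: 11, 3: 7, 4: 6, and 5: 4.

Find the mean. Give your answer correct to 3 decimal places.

2.157

Values: 1, 2, 3, 4, 5
Σfx = 23×1 + 11×2 + 7×3 + 6×4 + 4×5 = 110
n = Σf = 51
Mean = 110 / 51 = 2.1569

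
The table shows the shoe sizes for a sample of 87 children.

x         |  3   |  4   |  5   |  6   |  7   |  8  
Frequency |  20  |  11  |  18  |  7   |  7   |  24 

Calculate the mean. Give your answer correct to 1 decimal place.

5.5

Values: 3, 4, 5, 6, 7, 8
Σfx = 20×3 + 11×4 + 18×5 + 7×6 + 7×7 + 24×8 = 477
n = Σf = 87
Mean = 477 / 87 = 5.4828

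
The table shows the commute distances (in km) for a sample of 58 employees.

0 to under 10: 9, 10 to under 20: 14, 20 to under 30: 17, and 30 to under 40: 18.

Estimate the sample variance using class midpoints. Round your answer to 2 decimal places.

Midpoints: 5, 15, 25, 35
n = 58, Σfm = 1310, mean = 22.5862
Σfm² = 36050
Σf(m − x̄)² = Σfm² − (Σfm)²/n = 36050 − 1310²/58 = 6462.0690
Sample variance = 6462.0690 / 57 = 113.3696

113.37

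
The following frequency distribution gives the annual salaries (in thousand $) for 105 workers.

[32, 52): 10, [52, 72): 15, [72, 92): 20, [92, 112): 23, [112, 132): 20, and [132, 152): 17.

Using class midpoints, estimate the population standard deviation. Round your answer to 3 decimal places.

Midpoints: 42, 62, 82, 102, 122, 142
n = 105, Σfm = 10190, mean = 97.0476
Σfm² = 1089540
Σf(m − x̄)² = Σfm² − (Σfm)²/n = 1089540 − 10190²/105 = 100624.7619
Population variance = 100624.7619 / 105 = 958.3311
Standard deviation = √958.3311 = 30.9569

30.957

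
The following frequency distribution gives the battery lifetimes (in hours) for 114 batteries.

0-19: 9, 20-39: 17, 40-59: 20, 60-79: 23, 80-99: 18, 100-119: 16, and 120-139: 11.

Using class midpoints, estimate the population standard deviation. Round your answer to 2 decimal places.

35.04

Midpoints: 9.5, 29.5, 49.5, 69.5, 89.5, 109.5, 129.5
n = 114, Σfm = 7963, mean = 69.8509
Σfm² = 696208.5
Σf(m − x̄)² = Σfm² − (Σfm)²/n = 696208.5 − 7963²/114 = 139985.9649
Population variance = 139985.9649 / 114 = 1227.9471
Standard deviation = √1227.9471 = 35.0421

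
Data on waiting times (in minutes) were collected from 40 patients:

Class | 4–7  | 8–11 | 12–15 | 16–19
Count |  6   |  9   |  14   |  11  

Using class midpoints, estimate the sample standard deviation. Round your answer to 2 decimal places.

4.13

Midpoints: 5.5, 9.5, 13.5, 17.5
n = 40, Σfm = 500, mean = 12.5000
Σfm² = 6914
Σf(m − x̄)² = Σfm² − (Σfm)²/n = 6914 − 500²/40 = 664.0000
Sample variance = 664.0000 / 39 = 17.0256
Standard deviation = √17.0256 = 4.1262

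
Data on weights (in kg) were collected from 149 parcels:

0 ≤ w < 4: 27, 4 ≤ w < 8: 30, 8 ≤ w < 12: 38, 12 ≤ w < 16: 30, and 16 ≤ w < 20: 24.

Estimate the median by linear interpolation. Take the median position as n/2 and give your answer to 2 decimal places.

Cumulative frequencies: 27, 57, 95, 125, 149
n = 149; position = n/2 = 74.5.
This falls in the class 8 ≤ w < 12: L = 8, F = 57, f = 38, h = 4.
Median ≈ 8 + ((74.5 − 57) / 38) × 4 = 9.8421

9.84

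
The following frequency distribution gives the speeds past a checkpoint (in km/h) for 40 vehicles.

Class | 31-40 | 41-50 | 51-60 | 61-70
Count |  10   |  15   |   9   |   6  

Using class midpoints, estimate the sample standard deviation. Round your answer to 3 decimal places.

10.124

Midpoints: 35.5, 45.5, 55.5, 65.5
n = 40, Σfm = 1930, mean = 48.2500
Σfm² = 97120
Σf(m − x̄)² = Σfm² − (Σfm)²/n = 97120 − 1930²/40 = 3997.5000
Sample variance = 3997.5000 / 39 = 102.5000
Standard deviation = √102.5000 = 10.1242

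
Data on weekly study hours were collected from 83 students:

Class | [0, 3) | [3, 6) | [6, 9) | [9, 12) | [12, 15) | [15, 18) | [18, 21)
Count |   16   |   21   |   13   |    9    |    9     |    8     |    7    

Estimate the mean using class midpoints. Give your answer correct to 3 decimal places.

8.440

Midpoints: 1.5, 4.5, 7.5, 10.5, 13.5, 16.5, 19.5
Σfm = 16×1.5 + 21×4.5 + 13×7.5 + 9×10.5 + 9×13.5 + 8×16.5 + 7×19.5 = 700.5
n = Σf = 83
Mean = 700.5 / 83 = 8.4398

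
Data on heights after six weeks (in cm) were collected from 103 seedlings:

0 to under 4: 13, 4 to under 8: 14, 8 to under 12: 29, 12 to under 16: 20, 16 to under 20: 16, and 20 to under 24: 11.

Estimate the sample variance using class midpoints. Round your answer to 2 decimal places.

35.97

Midpoints: 2, 6, 10, 14, 18, 22
n = 103, Σfm = 1210, mean = 11.7476
Σfm² = 17884
Σf(m − x̄)² = Σfm² − (Σfm)²/n = 17884 − 1210²/103 = 3669.4369
Sample variance = 3669.4369 / 102 = 35.9749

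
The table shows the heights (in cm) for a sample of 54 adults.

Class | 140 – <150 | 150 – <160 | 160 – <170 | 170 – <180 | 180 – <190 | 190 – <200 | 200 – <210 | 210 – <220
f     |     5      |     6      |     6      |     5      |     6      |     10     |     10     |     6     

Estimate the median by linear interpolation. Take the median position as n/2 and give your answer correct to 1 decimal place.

188.3

Cumulative frequencies: 5, 11, 17, 22, 28, 38, 48, 54
n = 54; position = n/2 = 27.
This falls in the class 180 – <190: L = 180, F = 22, f = 6, h = 10.
Median ≈ 180 + ((27 − 22) / 6) × 10 = 188.3333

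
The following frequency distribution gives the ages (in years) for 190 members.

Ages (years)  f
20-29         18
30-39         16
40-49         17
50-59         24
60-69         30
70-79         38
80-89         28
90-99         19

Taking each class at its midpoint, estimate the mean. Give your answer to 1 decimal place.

Midpoints: 24.5, 34.5, 44.5, 54.5, 64.5, 74.5, 84.5, 94.5
Σfm = 18×24.5 + 16×34.5 + 17×44.5 + 24×54.5 + 30×64.5 + 38×74.5 + 28×84.5 + 19×94.5 = 11985
n = Σf = 190
Mean = 11985 / 190 = 63.0789

63.1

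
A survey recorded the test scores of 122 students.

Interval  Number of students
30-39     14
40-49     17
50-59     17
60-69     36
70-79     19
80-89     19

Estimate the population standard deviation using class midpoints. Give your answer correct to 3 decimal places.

15.560

Midpoints: 34.5, 44.5, 54.5, 64.5, 74.5, 84.5
n = 122, Σfm = 7509, mean = 61.5492
Σfm² = 491710.5
Σf(m − x̄)² = Σfm² − (Σfm)²/n = 491710.5 − 7509²/122 = 29537.7049
Population variance = 29537.7049 / 122 = 242.1123
Standard deviation = √242.1123 = 15.5600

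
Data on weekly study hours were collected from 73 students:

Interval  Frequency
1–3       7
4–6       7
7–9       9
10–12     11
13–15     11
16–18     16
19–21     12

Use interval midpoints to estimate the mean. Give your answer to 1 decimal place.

Midpoints: 2, 5, 8, 11, 14, 17, 20
Σfm = 7×2 + 7×5 + 9×8 + 11×11 + 11×14 + 16×17 + 12×20 = 908
n = Σf = 73
Mean = 908 / 73 = 12.4384

12.4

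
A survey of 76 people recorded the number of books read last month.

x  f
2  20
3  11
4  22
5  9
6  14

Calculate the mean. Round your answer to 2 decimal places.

3.82

Values: 2, 3, 4, 5, 6
Σfx = 20×2 + 11×3 + 22×4 + 9×5 + 14×6 = 290
n = Σf = 76
Mean = 290 / 76 = 3.8158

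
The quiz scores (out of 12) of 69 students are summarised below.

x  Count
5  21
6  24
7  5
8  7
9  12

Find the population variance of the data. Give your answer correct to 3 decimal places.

2.105

Values: 5, 6, 7, 8, 9
n = 69, Σfx = 448, mean = 6.4928
Σfx² = 3054
Σf(x − x̄)² = Σfx² − (Σfx)²/n = 3054 − 448²/69 = 145.2464
Population variance = 145.2464 / 69 = 2.1050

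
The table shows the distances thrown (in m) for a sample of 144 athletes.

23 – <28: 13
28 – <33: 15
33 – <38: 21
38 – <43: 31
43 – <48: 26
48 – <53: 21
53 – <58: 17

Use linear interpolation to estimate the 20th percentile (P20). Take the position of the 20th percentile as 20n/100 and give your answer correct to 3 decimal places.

33.190

Cumulative frequencies: 13, 28, 49, 80, 106, 127, 144
n = 144; position = 20n/100 = 28.8.
This falls in the class 33 – <38: L = 33, F = 28, f = 21, h = 5.
20th percentile ≈ 33 + ((28.8 − 28) / 21) × 5 = 33.1905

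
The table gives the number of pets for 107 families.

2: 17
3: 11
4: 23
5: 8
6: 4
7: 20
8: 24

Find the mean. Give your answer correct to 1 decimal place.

5.2

Values: 2, 3, 4, 5, 6, 7, 8
Σfx = 17×2 + 11×3 + 23×4 + 8×5 + 4×6 + 20×7 + 24×8 = 555
n = Σf = 107
Mean = 555 / 107 = 5.1869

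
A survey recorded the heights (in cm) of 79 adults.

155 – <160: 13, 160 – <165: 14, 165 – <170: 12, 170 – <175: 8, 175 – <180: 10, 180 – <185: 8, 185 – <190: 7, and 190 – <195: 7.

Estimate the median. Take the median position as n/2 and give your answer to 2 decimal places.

Cumulative frequencies: 13, 27, 39, 47, 57, 65, 72, 79
n = 79; position = n/2 = 39.5.
This falls in the class 170 – <175: L = 170, F = 39, f = 8, h = 5.
Median ≈ 170 + ((39.5 − 39) / 8) × 5 = 170.3125

170.31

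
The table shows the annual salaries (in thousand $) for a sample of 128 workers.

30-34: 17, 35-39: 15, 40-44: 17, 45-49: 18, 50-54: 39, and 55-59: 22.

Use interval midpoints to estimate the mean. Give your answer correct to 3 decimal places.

46.414

Midpoints: 32, 37, 42, 47, 52, 57
Σfm = 17×32 + 15×37 + 17×42 + 18×47 + 39×52 + 22×57 = 5941
n = Σf = 128
Mean = 5941 / 128 = 46.4141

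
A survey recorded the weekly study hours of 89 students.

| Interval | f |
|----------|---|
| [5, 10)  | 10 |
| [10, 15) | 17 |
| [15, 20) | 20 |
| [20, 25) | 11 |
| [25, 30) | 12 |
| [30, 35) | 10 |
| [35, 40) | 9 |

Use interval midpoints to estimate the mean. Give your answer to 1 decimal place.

Midpoints: 7.5, 12.5, 17.5, 22.5, 27.5, 32.5, 37.5
Σfm = 10×7.5 + 17×12.5 + 20×17.5 + 11×22.5 + 12×27.5 + 10×32.5 + 9×37.5 = 1877.5
n = Σf = 89
Mean = 1877.5 / 89 = 21.0955

21.1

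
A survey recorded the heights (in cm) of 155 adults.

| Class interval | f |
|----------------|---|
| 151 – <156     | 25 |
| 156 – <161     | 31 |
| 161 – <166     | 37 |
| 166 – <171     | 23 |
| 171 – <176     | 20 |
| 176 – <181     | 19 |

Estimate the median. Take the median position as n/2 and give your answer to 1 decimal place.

Cumulative frequencies: 25, 56, 93, 116, 136, 155
n = 155; position = n/2 = 77.5.
This falls in the class 161 – <166: L = 161, F = 56, f = 37, h = 5.
Median ≈ 161 + ((77.5 − 56) / 37) × 5 = 163.9054

163.9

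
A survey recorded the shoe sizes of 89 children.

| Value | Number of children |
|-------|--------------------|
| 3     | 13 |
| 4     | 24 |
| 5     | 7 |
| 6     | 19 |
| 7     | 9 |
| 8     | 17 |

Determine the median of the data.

Cumulative frequencies: 13, 37, 44, 63, 72, 89
n = 89, so the median is the value in position (n+1)/2 = 45.
Position 45 falls at value 6.

6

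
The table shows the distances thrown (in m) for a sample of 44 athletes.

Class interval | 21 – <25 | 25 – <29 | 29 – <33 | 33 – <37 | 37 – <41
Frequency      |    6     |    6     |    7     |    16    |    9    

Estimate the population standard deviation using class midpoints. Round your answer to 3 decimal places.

Midpoints: 23, 27, 31, 35, 39
n = 44, Σfm = 1428, mean = 32.4545
Σfm² = 47564
Σf(m − x̄)² = Σfm² − (Σfm)²/n = 47564 − 1428²/44 = 1218.9091
Population variance = 1218.9091 / 44 = 27.7025
Standard deviation = √27.7025 = 5.2633

5.263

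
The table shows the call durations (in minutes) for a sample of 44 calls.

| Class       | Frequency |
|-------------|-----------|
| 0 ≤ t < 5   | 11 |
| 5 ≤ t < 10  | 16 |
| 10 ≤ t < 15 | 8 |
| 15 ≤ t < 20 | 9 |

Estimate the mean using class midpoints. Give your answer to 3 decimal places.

Midpoints: 2.5, 7.5, 12.5, 17.5
Σfm = 11×2.5 + 16×7.5 + 8×12.5 + 9×17.5 = 405
n = Σf = 44
Mean = 405 / 44 = 9.2045

9.205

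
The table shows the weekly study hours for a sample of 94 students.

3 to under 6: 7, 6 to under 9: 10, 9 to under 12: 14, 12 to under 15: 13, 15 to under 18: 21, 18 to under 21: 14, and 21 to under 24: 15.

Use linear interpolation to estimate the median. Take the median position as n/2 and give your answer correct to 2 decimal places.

15.43

Cumulative frequencies: 7, 17, 31, 44, 65, 79, 94
n = 94; position = n/2 = 47.
This falls in the class 15 to under 18: L = 15, F = 44, f = 21, h = 3.
Median ≈ 15 + ((47 − 44) / 21) × 3 = 15.4286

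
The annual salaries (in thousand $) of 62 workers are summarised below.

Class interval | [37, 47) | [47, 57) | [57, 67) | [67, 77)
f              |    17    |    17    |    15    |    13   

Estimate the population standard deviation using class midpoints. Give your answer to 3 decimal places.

10.977

Midpoints: 42, 52, 62, 72
n = 62, Σfm = 3464, mean = 55.8710
Σfm² = 201008
Σf(m − x̄)² = Σfm² − (Σfm)²/n = 201008 − 3464²/62 = 7470.9677
Population variance = 7470.9677 / 62 = 120.4995
Standard deviation = √120.4995 = 10.9772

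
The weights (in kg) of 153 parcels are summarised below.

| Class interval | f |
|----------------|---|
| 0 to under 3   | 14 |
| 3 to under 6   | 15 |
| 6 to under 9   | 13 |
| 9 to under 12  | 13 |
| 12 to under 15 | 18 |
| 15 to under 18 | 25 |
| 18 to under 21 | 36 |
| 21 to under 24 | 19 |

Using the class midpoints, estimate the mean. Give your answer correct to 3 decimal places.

13.775

Midpoints: 1.5, 4.5, 7.5, 10.5, 13.5, 16.5, 19.5, 22.5
Σfm = 14×1.5 + 15×4.5 + 13×7.5 + 13×10.5 + 18×13.5 + 25×16.5 + 36×19.5 + 19×22.5 = 2107.5
n = Σf = 153
Mean = 2107.5 / 153 = 13.7745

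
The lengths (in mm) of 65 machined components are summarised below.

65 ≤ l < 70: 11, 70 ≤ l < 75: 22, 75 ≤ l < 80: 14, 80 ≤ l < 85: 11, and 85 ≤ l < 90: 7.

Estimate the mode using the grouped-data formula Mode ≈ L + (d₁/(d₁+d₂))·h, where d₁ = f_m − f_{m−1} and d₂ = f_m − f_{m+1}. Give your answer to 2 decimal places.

72.89

Modal class: 70 ≤ l < 75 (highest frequency 22).
d₁ = 22 − 11 = 11, d₂ = 22 − 14 = 8
Mode ≈ 70 + (11/(11+8)) × 5 = 70 + 2.8947 = 72.8947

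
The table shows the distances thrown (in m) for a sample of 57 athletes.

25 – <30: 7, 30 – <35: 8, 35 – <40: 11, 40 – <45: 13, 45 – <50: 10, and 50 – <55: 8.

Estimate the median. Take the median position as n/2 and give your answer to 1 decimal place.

Cumulative frequencies: 7, 15, 26, 39, 49, 57
n = 57; position = n/2 = 28.5.
This falls in the class 40 – <45: L = 40, F = 26, f = 13, h = 5.
Median ≈ 40 + ((28.5 − 26) / 13) × 5 = 40.9615

41.0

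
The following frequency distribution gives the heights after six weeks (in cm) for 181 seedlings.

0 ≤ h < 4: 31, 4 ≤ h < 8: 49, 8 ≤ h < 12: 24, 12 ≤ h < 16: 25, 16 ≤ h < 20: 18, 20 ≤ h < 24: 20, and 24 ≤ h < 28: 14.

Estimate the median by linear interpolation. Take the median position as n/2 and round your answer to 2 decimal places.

9.75

Cumulative frequencies: 31, 80, 104, 129, 147, 167, 181
n = 181; position = n/2 = 90.5.
This falls in the class 8 ≤ h < 12: L = 8, F = 80, f = 24, h = 4.
Median ≈ 8 + ((90.5 − 80) / 24) × 4 = 9.7500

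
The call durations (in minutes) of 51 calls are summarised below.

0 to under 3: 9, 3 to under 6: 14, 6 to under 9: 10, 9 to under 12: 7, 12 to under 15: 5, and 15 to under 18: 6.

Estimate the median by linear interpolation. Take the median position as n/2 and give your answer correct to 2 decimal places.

Cumulative frequencies: 9, 23, 33, 40, 45, 51
n = 51; position = n/2 = 25.5.
This falls in the class 6 to under 9: L = 6, F = 23, f = 10, h = 3.
Median ≈ 6 + ((25.5 − 23) / 10) × 3 = 6.7500

6.75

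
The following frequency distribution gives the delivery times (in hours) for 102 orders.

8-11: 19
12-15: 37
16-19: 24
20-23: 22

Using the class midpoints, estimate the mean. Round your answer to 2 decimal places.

15.42

Midpoints: 9.5, 13.5, 17.5, 21.5
Σfm = 19×9.5 + 37×13.5 + 24×17.5 + 22×21.5 = 1573
n = Σf = 102
Mean = 1573 / 102 = 15.4216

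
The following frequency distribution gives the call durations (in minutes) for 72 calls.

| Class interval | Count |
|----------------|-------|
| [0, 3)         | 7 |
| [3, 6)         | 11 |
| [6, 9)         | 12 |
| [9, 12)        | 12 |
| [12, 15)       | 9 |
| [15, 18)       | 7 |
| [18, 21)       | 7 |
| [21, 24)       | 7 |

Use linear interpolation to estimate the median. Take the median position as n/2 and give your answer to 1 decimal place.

Cumulative frequencies: 7, 18, 30, 42, 51, 58, 65, 72
n = 72; position = n/2 = 36.
This falls in the class [9, 12): L = 9, F = 30, f = 12, h = 3.
Median ≈ 9 + ((36 − 30) / 12) × 3 = 10.5000

10.5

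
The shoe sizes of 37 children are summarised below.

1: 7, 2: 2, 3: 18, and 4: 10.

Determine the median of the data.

Cumulative frequencies: 7, 9, 27, 37
n = 37, so the median is the value in position (n+1)/2 = 19.
Position 19 falls at value 3.

3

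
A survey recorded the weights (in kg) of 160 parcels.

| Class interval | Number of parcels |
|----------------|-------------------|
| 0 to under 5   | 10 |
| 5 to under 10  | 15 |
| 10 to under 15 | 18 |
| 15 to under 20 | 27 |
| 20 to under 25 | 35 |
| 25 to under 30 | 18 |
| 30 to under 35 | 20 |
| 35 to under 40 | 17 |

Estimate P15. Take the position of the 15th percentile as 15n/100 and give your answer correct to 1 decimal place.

Cumulative frequencies: 10, 25, 43, 70, 105, 123, 143, 160
n = 160; position = 15n/100 = 24.
This falls in the class 5 to under 10: L = 5, F = 10, f = 15, h = 5.
15th percentile ≈ 5 + ((24 − 10) / 15) × 5 = 9.6667

9.7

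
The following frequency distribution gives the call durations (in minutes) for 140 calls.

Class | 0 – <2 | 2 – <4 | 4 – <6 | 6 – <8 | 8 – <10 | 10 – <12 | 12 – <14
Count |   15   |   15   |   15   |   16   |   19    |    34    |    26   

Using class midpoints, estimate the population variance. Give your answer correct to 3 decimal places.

15.966

Midpoints: 1, 3, 5, 7, 9, 11, 13
n = 140, Σfm = 1130, mean = 8.0714
Σfm² = 11356
Σf(m − x̄)² = Σfm² − (Σfm)²/n = 11356 − 1130²/140 = 2235.2857
Population variance = 2235.2857 / 140 = 15.9663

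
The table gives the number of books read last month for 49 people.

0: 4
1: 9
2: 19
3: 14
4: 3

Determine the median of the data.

2

Cumulative frequencies: 4, 13, 32, 46, 49
n = 49, so the median is the value in position (n+1)/2 = 25.
Position 25 falls at value 2.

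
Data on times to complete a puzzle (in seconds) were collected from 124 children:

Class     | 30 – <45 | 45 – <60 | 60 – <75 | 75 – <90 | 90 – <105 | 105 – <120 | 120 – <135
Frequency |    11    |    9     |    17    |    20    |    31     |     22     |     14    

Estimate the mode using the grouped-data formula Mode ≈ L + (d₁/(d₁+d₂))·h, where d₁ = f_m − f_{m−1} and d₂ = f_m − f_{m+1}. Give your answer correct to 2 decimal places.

98.25

Modal class: 90 – <105 (highest frequency 31).
d₁ = 31 − 20 = 11, d₂ = 31 − 22 = 9
Mode ≈ 90 + (11/(11+9)) × 15 = 90 + 8.2500 = 98.2500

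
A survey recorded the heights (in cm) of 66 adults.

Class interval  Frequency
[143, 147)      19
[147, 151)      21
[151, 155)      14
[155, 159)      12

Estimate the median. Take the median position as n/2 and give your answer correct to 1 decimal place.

Cumulative frequencies: 19, 40, 54, 66
n = 66; position = n/2 = 33.
This falls in the class [147, 151): L = 147, F = 19, f = 21, h = 4.
Median ≈ 147 + ((33 − 19) / 21) × 4 = 149.6667

149.7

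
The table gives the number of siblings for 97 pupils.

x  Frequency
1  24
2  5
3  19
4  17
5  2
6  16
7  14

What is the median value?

Cumulative frequencies: 24, 29, 48, 65, 67, 83, 97
n = 97, so the median is the value in position (n+1)/2 = 49.
Position 49 falls at value 4.

4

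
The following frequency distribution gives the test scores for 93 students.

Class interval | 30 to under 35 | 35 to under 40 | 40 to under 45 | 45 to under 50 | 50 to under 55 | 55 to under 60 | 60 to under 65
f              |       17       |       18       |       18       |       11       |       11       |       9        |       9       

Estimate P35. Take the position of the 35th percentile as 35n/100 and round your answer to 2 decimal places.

Cumulative frequencies: 17, 35, 53, 64, 75, 84, 93
n = 93; position = 35n/100 = 32.55.
This falls in the class 35 to under 40: L = 35, F = 17, f = 18, h = 5.
35th percentile ≈ 35 + ((32.55 − 17) / 18) × 5 = 39.3194

39.32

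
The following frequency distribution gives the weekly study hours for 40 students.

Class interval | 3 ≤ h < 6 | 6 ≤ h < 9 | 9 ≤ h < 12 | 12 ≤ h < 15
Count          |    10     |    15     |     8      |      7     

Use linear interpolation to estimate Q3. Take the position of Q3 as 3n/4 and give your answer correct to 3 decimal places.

10.875

Cumulative frequencies: 10, 25, 33, 40
n = 40; position = 3n/4 = 30.
This falls in the class 9 ≤ h < 12: L = 9, F = 25, f = 8, h = 3.
Upper quartile ≈ 9 + ((30 − 25) / 8) × 3 = 10.8750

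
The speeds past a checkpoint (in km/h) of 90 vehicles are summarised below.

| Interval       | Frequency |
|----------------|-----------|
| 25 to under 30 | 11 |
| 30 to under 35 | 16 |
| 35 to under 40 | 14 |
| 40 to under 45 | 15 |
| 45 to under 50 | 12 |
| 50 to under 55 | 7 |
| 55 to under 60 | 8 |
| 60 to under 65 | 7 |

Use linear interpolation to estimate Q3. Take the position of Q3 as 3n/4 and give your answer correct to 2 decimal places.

49.79

Cumulative frequencies: 11, 27, 41, 56, 68, 75, 83, 90
n = 90; position = 3n/4 = 67.5.
This falls in the class 45 to under 50: L = 45, F = 56, f = 12, h = 5.
Upper quartile ≈ 45 + ((67.5 − 56) / 12) × 5 = 49.7917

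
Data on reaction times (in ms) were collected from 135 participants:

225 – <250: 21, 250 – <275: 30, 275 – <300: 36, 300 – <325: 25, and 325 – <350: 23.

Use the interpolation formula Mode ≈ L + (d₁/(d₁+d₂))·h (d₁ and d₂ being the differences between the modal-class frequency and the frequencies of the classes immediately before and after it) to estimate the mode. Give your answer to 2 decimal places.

283.82

Modal class: 275 – <300 (highest frequency 36).
d₁ = 36 − 30 = 6, d₂ = 36 − 25 = 11
Mode ≈ 275 + (6/(6+11)) × 25 = 275 + 8.8235 = 283.8235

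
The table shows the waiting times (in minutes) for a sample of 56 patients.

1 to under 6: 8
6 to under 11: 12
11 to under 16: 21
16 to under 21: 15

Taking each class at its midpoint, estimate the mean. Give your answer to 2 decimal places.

Midpoints: 3.5, 8.5, 13.5, 18.5
Σfm = 8×3.5 + 12×8.5 + 21×13.5 + 15×18.5 = 691
n = Σf = 56
Mean = 691 / 56 = 12.3393

12.34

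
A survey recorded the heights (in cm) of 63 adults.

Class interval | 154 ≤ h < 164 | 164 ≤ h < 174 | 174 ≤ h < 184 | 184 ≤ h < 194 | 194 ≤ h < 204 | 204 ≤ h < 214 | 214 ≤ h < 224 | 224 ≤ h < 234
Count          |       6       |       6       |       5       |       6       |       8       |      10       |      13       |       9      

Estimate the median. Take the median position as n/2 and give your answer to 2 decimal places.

Cumulative frequencies: 6, 12, 17, 23, 31, 41, 54, 63
n = 63; position = n/2 = 31.5.
This falls in the class 204 ≤ h < 214: L = 204, F = 31, f = 10, h = 10.
Median ≈ 204 + ((31.5 − 31) / 10) × 10 = 204.5000

204.50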